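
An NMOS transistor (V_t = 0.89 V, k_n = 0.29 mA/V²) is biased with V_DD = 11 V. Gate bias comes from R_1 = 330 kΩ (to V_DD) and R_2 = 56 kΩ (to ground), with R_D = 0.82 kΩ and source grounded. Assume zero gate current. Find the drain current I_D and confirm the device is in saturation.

V_G = V_DD·R_2/(R_1+R_2) = 11×56/386 = 1.6 V. With the source grounded, V_GS = V_G = 1.6 V.
Assume saturation: I_D = (k_n/2)(V_GS − V_t)² = (0.29/2)×(1.6 − 0.89)² = 0.145×0.706² = 0.0722 mA.
V_DS = V_DD − I_D·R_D = 11 − 0.0722×0.82 = 10.9 V.
Saturation requires V_DS ≥ V_GS − V_t = 0.706 V; 10.9 ≥ 0.706 ✓.

I_D ≈ 0.072 mA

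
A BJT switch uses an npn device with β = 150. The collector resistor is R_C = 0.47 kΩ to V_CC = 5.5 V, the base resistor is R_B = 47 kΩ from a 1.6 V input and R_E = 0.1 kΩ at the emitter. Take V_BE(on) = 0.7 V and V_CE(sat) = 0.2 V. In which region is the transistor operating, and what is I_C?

Assume active. Base-emitter loop: I_B = (V_BB − V_BE)/(R_B + (β+1)R_E) = (1.6 − 0.7)/(47 + 151×0.1) = 0.0145 mA.
I_C = β·I_B = 150×0.0145 = 2.17 mA.
V_CE = V_CC − I_C·R_C − I_E·R_E = 5.5 − 2.17×0.47 − 2.19×0.1 = 4.26 V > V_CE(sat), so the active-region assumption holds.

active; I_C ≈ 2.2 mA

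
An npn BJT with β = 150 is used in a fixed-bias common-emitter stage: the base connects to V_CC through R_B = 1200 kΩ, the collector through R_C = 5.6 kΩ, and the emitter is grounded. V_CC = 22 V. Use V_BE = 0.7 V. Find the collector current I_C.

I_C ≈ 2.7 mA

Base loop: V_CC = I_B·R_B + V_BE, so I_B = (22 − 0.7)/1200 kΩ = 0.0178 mA.
In the active region I_C = β·I_B = 150 × 0.0178 = 2.66 mA.
Collector loop: V_CE = V_CC − I_C·R_C = 22 − 2.66×5.6 = 7.09 V.
Since V_CE = 7.09 V > V_CE(sat) ≈ 0.2 V, the transistor is in the active region as assumed.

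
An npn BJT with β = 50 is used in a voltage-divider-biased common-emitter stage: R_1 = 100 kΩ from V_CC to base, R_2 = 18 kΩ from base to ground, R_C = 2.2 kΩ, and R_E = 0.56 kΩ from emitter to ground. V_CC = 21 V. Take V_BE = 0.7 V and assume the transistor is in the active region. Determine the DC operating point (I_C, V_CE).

Thevenize the base divider: V_Th = V_CC·R_2/(R_1+R_2) = 21×18/118 = 3.2 V, R_Th = R_1‖R_2 = 15.3 kΩ.
Base-emitter loop: V_Th = I_B·R_Th + V_BE + (β+1)I_B·R_E, so I_B = (3.2 − 0.7) / (15.3 + 51×0.56) = 0.0571 mA.
I_C = β·I_B = 50×0.0571 = 2.86 mA, and I_E = (β+1)I_B = 2.91 mA.
V_CE = V_CC − I_C·R_C − I_E·R_E = 21 − 2.86×2.2 − 2.91×0.56 = 13.1 V.
V_CE = 13.1 V > 0.2 V confirms active-region operation.

I_C ≈ 2.9 mA, V_CE ≈ 13 V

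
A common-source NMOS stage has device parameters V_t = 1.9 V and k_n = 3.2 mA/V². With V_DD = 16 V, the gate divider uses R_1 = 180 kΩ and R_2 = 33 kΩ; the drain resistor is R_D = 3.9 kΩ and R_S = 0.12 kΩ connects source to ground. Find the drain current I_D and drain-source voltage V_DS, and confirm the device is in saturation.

V_G = V_DD·R_2/(R_1+R_2) = 16×33/213 = 2.48 V.
Assume saturation: I_D = (k_n/2)(V_GS − V_t)² with V_GS = V_G − I_D·R_S = 2.48 − 0.12·I_D.
Substituting gives 0.023·I_D² − 1.22·I_D + 0.536 = 0, with roots I_D = 0.442 or 52.6 mA.
The root I_D = 52.6 mA gives V_GS = -3.83 V ≤ V_t, so take I_D = 0.442 mA.
Then V_GS = 2.43 V and V_DS = V_DD − I_D(R_D+R_S) = 16 − 0.442×4.02 = 14.2 V.
Saturation requires V_DS ≥ V_GS − V_t = 0.526 V; 14.2 ≥ 0.526 ✓.

I_D ≈ 0.44 mA, V_DS ≈ 14 V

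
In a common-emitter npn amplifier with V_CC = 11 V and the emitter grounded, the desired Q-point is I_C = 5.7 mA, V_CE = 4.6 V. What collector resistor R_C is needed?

Collector loop: V_CC = I_C·R_C + V_CE.
R_C = (V_CC − V_CE)/I_C = (11 − 4.6)/5.7 = 1.12 kΩ.

R_C ≈ 1.1 kΩ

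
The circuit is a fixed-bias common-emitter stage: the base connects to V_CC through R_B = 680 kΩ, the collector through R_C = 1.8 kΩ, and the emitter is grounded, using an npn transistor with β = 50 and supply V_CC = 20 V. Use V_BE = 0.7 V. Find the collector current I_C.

I_C ≈ 1.4 mA

Base loop: V_CC = I_B·R_B + V_BE, so I_B = (20 − 0.7)/680 kΩ = 0.0284 mA.
In the active region I_C = β·I_B = 50 × 0.0284 = 1.42 mA.
Collector loop: V_CE = V_CC − I_C·R_C = 20 − 1.42×1.8 = 17.4 V.
Since V_CE = 17.4 V > V_CE(sat) ≈ 0.2 V, the transistor is in the active region as assumed.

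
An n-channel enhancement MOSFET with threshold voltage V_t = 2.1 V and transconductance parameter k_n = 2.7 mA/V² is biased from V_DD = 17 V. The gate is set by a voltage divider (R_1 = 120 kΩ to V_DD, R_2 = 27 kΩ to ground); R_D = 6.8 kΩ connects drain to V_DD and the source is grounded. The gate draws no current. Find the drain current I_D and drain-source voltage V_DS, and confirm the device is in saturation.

V_G = V_DD·R_2/(R_1+R_2) = 17×27/147 = 3.12 V. With the source grounded, V_GS = V_G = 3.12 V.
Assume saturation: I_D = (k_n/2)(V_GS − V_t)² = (2.7/2)×(3.12 − 2.1)² = 1.35×1.02² = 1.41 mA.
V_DS = V_DD − I_D·R_D = 17 − 1.41×6.8 = 7.4 V.
Saturation requires V_DS ≥ V_GS − V_t = 1.02 V; 7.4 ≥ 1.02 ✓.

I_D ≈ 1.4 mA, V_DS ≈ 7.4 V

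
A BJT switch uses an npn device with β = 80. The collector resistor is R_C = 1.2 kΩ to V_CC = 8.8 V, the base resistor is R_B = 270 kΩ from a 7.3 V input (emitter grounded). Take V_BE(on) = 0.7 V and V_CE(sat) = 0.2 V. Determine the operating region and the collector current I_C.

active; I_C ≈ 2 mA

Assume active. Base-emitter loop: I_B = (V_BB − V_BE)/R_B = (7.3 − 0.7)/270 = 0.0244 mA.
I_C = β·I_B = 80×0.0244 = 1.96 mA.
V_CE = V_CC − I_C·R_C = 8.8 − 1.96×1.2 = 6.45 V > V_CE(sat), so the active-region assumption holds.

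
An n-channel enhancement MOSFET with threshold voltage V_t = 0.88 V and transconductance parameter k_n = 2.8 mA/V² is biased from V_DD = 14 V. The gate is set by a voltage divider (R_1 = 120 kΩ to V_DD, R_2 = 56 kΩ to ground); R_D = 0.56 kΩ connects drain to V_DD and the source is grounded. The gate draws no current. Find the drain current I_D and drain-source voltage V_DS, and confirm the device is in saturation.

I_D ≈ 18 mA, V_DS ≈ 4 V

V_G = V_DD·R_2/(R_1+R_2) = 14×56/176 = 4.45 V. With the source grounded, V_GS = V_G = 4.45 V.
Assume saturation: I_D = (k_n/2)(V_GS − V_t)² = (2.8/2)×(4.45 − 0.88)² = 1.4×3.57² = 17.9 mA.
V_DS = V_DD − I_D·R_D = 14 − 17.9×0.56 = 3.98 V.
Saturation requires V_DS ≥ V_GS − V_t = 3.57 V; 3.98 ≥ 3.57 ✓.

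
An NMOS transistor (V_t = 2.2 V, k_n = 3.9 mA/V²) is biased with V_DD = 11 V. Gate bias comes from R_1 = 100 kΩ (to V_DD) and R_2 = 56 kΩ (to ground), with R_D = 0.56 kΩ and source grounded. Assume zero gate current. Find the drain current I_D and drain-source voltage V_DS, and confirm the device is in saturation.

V_G = V_DD·R_2/(R_1+R_2) = 11×56/156 = 3.95 V. With the source grounded, V_GS = V_G = 3.95 V.
Assume saturation: I_D = (k_n/2)(V_GS − V_t)² = (3.9/2)×(3.95 − 2.2)² = 1.95×1.75² = 5.96 mA.
V_DS = V_DD − I_D·R_D = 11 − 5.96×0.56 = 7.66 V.
Saturation requires V_DS ≥ V_GS − V_t = 1.75 V; 7.66 ≥ 1.75 ✓.

I_D ≈ 6 mA, V_DS ≈ 7.7 V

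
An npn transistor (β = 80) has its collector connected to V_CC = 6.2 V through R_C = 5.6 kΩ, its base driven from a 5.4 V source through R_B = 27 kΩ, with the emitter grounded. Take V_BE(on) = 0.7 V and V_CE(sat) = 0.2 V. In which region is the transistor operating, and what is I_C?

saturation; I_C ≈ 1.1 mA

Assume active: I_B = (5.4 − 0.7)/27 = 0.174 mA, giving I_C = β·I_B = 13.9 mA.
But then V_CE = 6.2 − 13.9×5.6 = -71.8 V < V_CE(sat) = 0.2 V — impossible in the active region.
So the transistor is saturated. With V_CE = 0.2 V, I_C = (V_CC − 0.2)/R_C = 6/5.6 = 1.07 mA.
Check: β·I_B = 13.9 mA > I_C = 1.07 mA, confirming saturation.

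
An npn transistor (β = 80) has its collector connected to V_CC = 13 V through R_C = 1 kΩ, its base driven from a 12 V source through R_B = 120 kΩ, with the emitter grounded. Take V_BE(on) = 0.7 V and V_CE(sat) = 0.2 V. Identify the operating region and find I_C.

active; I_C ≈ 7.5 mA

Assume active. Base-emitter loop: I_B = (V_BB − V_BE)/R_B = (12 − 0.7)/120 = 0.0942 mA.
I_C = β·I_B = 80×0.0942 = 7.53 mA.
V_CE = V_CC − I_C·R_C = 13 − 7.53×1 = 5.47 V > V_CE(sat), so the active-region assumption holds.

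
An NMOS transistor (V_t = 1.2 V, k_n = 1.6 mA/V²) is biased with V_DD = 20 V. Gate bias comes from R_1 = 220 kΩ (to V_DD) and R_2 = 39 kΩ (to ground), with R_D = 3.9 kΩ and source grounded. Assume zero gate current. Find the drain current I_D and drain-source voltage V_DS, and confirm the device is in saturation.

I_D ≈ 2.6 mA, V_DS ≈ 9.8 V

V_G = V_DD·R_2/(R_1+R_2) = 20×39/259 = 3.01 V. With the source grounded, V_GS = V_G = 3.01 V.
Assume saturation: I_D = (k_n/2)(V_GS − V_t)² = (1.6/2)×(3.01 − 1.2)² = 0.8×1.81² = 2.63 mA.
V_DS = V_DD − I_D·R_D = 20 − 2.63×3.9 = 9.76 V.
Saturation requires V_DS ≥ V_GS − V_t = 1.81 V; 9.76 ≥ 1.81 ✓.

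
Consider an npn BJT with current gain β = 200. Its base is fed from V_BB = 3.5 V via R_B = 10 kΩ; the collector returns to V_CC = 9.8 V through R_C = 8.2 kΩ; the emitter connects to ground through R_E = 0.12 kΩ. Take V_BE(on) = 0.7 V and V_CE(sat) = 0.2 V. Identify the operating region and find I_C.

Assume active: I_B = (3.5 − 0.7)/(10 + 201×0.12) = 0.0821 mA, I_C = β·I_B = 16.4 mA.
Then V_CE = 9.8 − 16.4×8.2 − 16.5×0.12 = -127 V < 0.2 V — the active assumption fails.
Re-solve with V_CE = 0.2 V. KCL at the emitter: V_E/R_E = (V_BB−0.7−V_E)/R_B + (V_CC−0.2−V_E)/R_C, giving V_E = 0.17 V.
I_C = (V_CC − 0.2 − V_E)/R_C = (9.6 − 0.17)/8.2 = 1.15 mA.
Check: I_B = (2.8 − 0.17)/10 = 0.263 mA, and β·I_B = 52.6 mA > I_C, confirming saturation.

saturation; I_C ≈ 1.2 mA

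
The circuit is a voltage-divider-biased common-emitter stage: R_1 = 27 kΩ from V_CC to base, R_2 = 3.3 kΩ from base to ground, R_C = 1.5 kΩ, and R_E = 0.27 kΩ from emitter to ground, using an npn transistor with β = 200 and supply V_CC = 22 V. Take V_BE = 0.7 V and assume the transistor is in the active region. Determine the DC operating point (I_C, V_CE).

I_C ≈ 5.9 mA, V_CE ≈ 11 V

Thevenize the base divider: V_Th = V_CC·R_2/(R_1+R_2) = 22×3.3/30.3 = 2.4 V, R_Th = R_1‖R_2 = 2.94 kΩ.
Base-emitter loop: V_Th = I_B·R_Th + V_BE + (β+1)I_B·R_E, so I_B = (2.4 − 0.7) / (2.94 + 201×0.27) = 0.0296 mA.
I_C = β·I_B = 200×0.0296 = 5.93 mA, and I_E = (β+1)I_B = 5.96 mA.
V_CE = V_CC − I_C·R_C − I_E·R_E = 22 − 5.93×1.5 − 5.96×0.27 = 11.5 V.
V_CE = 11.5 V > 0.2 V confirms active-region operation.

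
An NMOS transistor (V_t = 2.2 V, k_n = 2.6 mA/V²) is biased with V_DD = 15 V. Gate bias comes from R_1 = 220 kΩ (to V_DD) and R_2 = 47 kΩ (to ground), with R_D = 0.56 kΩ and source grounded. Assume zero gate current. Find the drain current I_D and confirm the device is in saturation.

V_G = V_DD·R_2/(R_1+R_2) = 15×47/267 = 2.64 V. With the source grounded, V_GS = V_G = 2.64 V.
Assume saturation: I_D = (k_n/2)(V_GS − V_t)² = (2.6/2)×(2.64 − 2.2)² = 1.3×0.44² = 0.252 mA.
V_DS = V_DD − I_D·R_D = 15 − 0.252×0.56 = 14.9 V.
Saturation requires V_DS ≥ V_GS − V_t = 0.44 V; 14.9 ≥ 0.44 ✓.

I_D ≈ 0.25 mA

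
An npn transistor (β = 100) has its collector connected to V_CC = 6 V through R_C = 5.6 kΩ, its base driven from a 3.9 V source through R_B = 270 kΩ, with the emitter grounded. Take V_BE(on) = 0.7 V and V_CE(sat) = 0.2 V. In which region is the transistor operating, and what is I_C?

Assume active: I_B = (3.9 − 0.7)/270 = 0.0119 mA, giving I_C = β·I_B = 1.19 mA.
But then V_CE = 6 − 1.19×5.6 = -0.637 V < V_CE(sat) = 0.2 V — impossible in the active region.
So the transistor is saturated. With V_CE = 0.2 V, I_C = (V_CC − 0.2)/R_C = 5.8/5.6 = 1.04 mA.
Check: β·I_B = 1.19 mA > I_C = 1.04 mA, confirming saturation.

saturation; I_C ≈ 1 mA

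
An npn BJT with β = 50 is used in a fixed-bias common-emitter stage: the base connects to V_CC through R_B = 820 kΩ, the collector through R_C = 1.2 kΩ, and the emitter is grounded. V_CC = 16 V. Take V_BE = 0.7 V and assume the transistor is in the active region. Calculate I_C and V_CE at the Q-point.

Base loop: V_CC = I_B·R_B + V_BE, so I_B = (16 − 0.7)/820 kΩ = 0.0187 mA.
In the active region I_C = β·I_B = 50 × 0.0187 = 0.933 mA.
Collector loop: V_CE = V_CC − I_C·R_C = 16 − 0.933×1.2 = 14.9 V.
Since V_CE = 14.9 V > V_CE(sat) ≈ 0.2 V, the transistor is in the active region as assumed.

I_C ≈ 0.93 mA, V_CE ≈ 15 V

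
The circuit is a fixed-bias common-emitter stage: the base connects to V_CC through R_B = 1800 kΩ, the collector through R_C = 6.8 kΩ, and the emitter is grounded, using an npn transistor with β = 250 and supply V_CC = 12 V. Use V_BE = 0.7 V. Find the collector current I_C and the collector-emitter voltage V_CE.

Base loop: V_CC = I_B·R_B + V_BE, so I_B = (12 − 0.7)/1800 kΩ = 0.00628 mA.
In the active region I_C = β·I_B = 250 × 0.00628 = 1.57 mA.
Collector loop: V_CE = V_CC − I_C·R_C = 12 − 1.57×6.8 = 1.33 V.
Since V_CE = 1.33 V > V_CE(sat) ≈ 0.2 V, the transistor is in the active region as assumed.

I_C ≈ 1.6 mA, V_CE ≈ 1.3 V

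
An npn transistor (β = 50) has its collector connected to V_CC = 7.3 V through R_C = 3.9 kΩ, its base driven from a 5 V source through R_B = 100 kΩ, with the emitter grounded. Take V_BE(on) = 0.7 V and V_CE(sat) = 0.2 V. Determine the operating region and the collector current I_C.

saturation; I_C ≈ 1.8 mA

Assume active: I_B = (5 − 0.7)/100 = 0.043 mA, giving I_C = β·I_B = 2.15 mA.
But then V_CE = 7.3 − 2.15×3.9 = -1.08 V < V_CE(sat) = 0.2 V — impossible in the active region.
So the transistor is saturated. With V_CE = 0.2 V, I_C = (V_CC − 0.2)/R_C = 7.1/3.9 = 1.82 mA.
Check: β·I_B = 2.15 mA > I_C = 1.82 mA, confirming saturation.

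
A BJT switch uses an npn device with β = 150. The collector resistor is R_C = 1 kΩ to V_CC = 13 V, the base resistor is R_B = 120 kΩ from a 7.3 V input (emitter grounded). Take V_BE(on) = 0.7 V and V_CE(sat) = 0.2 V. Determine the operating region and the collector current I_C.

Assume active. Base-emitter loop: I_B = (V_BB − V_BE)/R_B = (7.3 − 0.7)/120 = 0.055 mA.
I_C = β·I_B = 150×0.055 = 8.25 mA.
V_CE = V_CC − I_C·R_C = 13 − 8.25×1 = 4.75 V > V_CE(sat), so the active-region assumption holds.

active; I_C ≈ 8.2 mA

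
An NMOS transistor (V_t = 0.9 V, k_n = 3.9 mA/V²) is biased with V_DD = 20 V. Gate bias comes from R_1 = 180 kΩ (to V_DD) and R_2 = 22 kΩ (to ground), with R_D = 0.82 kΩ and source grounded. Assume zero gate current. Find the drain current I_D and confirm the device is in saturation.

V_G = V_DD·R_2/(R_1+R_2) = 20×22/202 = 2.18 V. With the source grounded, V_GS = V_G = 2.18 V.
Assume saturation: I_D = (k_n/2)(V_GS − V_t)² = (3.9/2)×(2.18 − 0.9)² = 1.95×1.28² = 3.19 mA.
V_DS = V_DD − I_D·R_D = 20 − 3.19×0.82 = 17.4 V.
Saturation requires V_DS ≥ V_GS − V_t = 1.28 V; 17.4 ≥ 1.28 ✓.

I_D ≈ 3.2 mA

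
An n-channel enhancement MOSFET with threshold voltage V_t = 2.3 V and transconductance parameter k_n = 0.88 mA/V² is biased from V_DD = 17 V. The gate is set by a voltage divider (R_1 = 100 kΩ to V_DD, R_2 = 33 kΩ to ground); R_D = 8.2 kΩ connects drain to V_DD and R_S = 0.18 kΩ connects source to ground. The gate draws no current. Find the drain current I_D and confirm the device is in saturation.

V_G = V_DD·R_2/(R_1+R_2) = 17×33/133 = 4.22 V.
Assume saturation: I_D = (k_n/2)(V_GS − V_t)² with V_GS = V_G − I_D·R_S = 4.22 − 0.18·I_D.
Substituting gives 0.0143·I_D² − 1.3·I_D + 1.62 = 0, with roots I_D = 1.26 or 90.2 mA.
The root I_D = 90.2 mA gives V_GS = -12 V ≤ V_t, so take I_D = 1.26 mA.
Then V_GS = 3.99 V and V_DS = V_DD − I_D(R_D+R_S) = 17 − 1.26×8.38 = 6.45 V.
Saturation requires V_DS ≥ V_GS − V_t = 1.69 V; 6.45 ≥ 1.69 ✓.

I_D ≈ 1.3 mA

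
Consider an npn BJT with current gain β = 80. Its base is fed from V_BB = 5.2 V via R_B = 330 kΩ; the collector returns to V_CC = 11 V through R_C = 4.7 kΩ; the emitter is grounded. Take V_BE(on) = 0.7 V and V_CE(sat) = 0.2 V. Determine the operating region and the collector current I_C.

Assume active. Base-emitter loop: I_B = (V_BB − V_BE)/R_B = (5.2 − 0.7)/330 = 0.0136 mA.
I_C = β·I_B = 80×0.0136 = 1.09 mA.
V_CE = V_CC − I_C·R_C = 11 − 1.09×4.7 = 5.87 V > V_CE(sat), so the active-region assumption holds.

active; I_C ≈ 1.1 mA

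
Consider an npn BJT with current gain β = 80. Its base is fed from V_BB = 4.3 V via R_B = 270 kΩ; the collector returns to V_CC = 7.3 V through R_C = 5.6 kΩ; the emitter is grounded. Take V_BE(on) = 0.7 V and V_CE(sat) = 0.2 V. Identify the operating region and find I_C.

active; I_C ≈ 1.1 mA

Assume active. Base-emitter loop: I_B = (V_BB − V_BE)/R_B = (4.3 − 0.7)/270 = 0.0133 mA.
I_C = β·I_B = 80×0.0133 = 1.07 mA.
V_CE = V_CC − I_C·R_C = 7.3 − 1.07×5.6 = 1.33 V > V_CE(sat), so the active-region assumption holds.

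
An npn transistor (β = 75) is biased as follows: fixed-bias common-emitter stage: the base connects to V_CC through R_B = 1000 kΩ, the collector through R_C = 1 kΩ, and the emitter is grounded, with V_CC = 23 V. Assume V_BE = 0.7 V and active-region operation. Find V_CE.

Base loop: V_CC = I_B·R_B + V_BE, so I_B = (23 − 0.7)/1000 kΩ = 0.0223 mA.
In the active region I_C = β·I_B = 75 × 0.0223 = 1.67 mA.
Collector loop: V_CE = V_CC − I_C·R_C = 23 − 1.67×1 = 21.3 V.
Since V_CE = 21.3 V > V_CE(sat) ≈ 0.2 V, the transistor is in the active region as assumed.

V_CE ≈ 21 V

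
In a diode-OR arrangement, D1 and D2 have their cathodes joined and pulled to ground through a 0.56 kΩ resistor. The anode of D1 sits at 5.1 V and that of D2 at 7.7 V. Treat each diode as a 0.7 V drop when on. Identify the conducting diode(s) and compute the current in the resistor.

Only D2 conducts; I_R ≈ 12 mA

Assume both conduct. Then node N would need to be at both 5.1−0.7 = 4.4 V and 7.7−0.7 = 7 V, which is impossible.
Assume only D2 conducts: V_N = 7.7 − 0.7 = 7 V, so I_R = 7/0.56 = 12.5 mA.
Check D1: its anode-to-cathode voltage is 5.1 − 7 = -1.9 V < 0.7 V, so it is off. The assumption is consistent.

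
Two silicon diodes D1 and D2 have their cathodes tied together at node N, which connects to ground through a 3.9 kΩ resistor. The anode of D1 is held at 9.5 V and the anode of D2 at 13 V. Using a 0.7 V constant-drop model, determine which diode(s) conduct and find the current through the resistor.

Assume both conduct. Then node N would need to be at both 9.5−0.7 = 8.8 V and 13−0.7 = 12.3 V, which is impossible.
Assume only D2 conducts: V_N = 13 − 0.7 = 12.3 V, so I_R = 12.3/3.9 = 3.15 mA.
Check D1: its anode-to-cathode voltage is 9.5 − 12.3 = -2.8 V < 0.7 V, so it is off. The assumption is consistent.

Only D2 conducts; I_R ≈ 3.2 mA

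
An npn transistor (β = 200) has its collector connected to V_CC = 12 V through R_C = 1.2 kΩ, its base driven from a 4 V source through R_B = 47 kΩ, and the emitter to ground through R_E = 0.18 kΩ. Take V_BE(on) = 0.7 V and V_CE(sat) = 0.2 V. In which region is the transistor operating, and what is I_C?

Assume active. Base-emitter loop: I_B = (V_BB − V_BE)/(R_B + (β+1)R_E) = (4 − 0.7)/(47 + 201×0.18) = 0.0397 mA.
I_C = β·I_B = 200×0.0397 = 7.93 mA.
V_CE = V_CC − I_C·R_C − I_E·R_E = 12 − 7.93×1.2 − 7.97×0.18 = 1.04 V > V_CE(sat), so the active-region assumption holds.

active; I_C ≈ 7.9 mA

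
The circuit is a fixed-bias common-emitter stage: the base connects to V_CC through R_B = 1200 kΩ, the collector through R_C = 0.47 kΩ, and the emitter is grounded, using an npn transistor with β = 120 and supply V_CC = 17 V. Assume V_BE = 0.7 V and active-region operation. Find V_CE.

Base loop: V_CC = I_B·R_B + V_BE, so I_B = (17 − 0.7)/1200 kΩ = 0.0136 mA.
In the active region I_C = β·I_B = 120 × 0.0136 = 1.63 mA.
Collector loop: V_CE = V_CC − I_C·R_C = 17 − 1.63×0.47 = 16.2 V.
Since V_CE = 16.2 V > V_CE(sat) ≈ 0.2 V, the transistor is in the active region as assumed.

V_CE ≈ 16 V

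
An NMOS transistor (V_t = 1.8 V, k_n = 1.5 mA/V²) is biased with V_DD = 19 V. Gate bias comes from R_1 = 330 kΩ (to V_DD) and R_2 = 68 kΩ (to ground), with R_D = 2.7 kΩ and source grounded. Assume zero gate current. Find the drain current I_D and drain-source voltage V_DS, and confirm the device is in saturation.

V_G = V_DD·R_2/(R_1+R_2) = 19×68/398 = 3.25 V. With the source grounded, V_GS = V_G = 3.25 V.
Assume saturation: I_D = (k_n/2)(V_GS − V_t)² = (1.5/2)×(3.25 − 1.8)² = 0.75×1.45² = 1.57 mA.
V_DS = V_DD − I_D·R_D = 19 − 1.57×2.7 = 14.8 V.
Saturation requires V_DS ≥ V_GS − V_t = 1.45 V; 14.8 ≥ 1.45 ✓.

I_D ≈ 1.6 mA, V_DS ≈ 15 V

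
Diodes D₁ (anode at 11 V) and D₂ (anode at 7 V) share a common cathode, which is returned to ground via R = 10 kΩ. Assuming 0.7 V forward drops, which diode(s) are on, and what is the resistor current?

Assume both conduct. Then node N would need to be at both 11−0.7 = 10.3 V and 7−0.7 = 6.3 V, which is impossible.
Assume only D₁ conducts: V_N = 11 − 0.7 = 10.3 V, so I_R = 10.3/10 = 1.03 mA.
Check D₂: its anode-to-cathode voltage is 7 − 10.3 = -3.3 V < 0.7 V, so it is off. The assumption is consistent.

Only D₁ conducts; I_R ≈ 1 mA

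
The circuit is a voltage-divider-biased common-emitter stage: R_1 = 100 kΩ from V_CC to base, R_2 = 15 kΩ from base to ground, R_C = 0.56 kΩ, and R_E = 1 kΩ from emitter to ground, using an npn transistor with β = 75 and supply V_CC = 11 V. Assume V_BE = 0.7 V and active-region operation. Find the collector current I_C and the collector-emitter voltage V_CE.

I_C ≈ 0.62 mA, V_CE ≈ 10 V

Thevenize the base divider: V_Th = V_CC·R_2/(R_1+R_2) = 11×15/115 = 1.43 V, R_Th = R_1‖R_2 = 13 kΩ.
Base-emitter loop: V_Th = I_B·R_Th + V_BE + (β+1)I_B·R_E, so I_B = (1.43 − 0.7) / (13 + 76×1) = 0.00825 mA.
I_C = β·I_B = 75×0.00825 = 0.619 mA, and I_E = (β+1)I_B = 0.627 mA.
V_CE = V_CC − I_C·R_C − I_E·R_E = 11 − 0.619×0.56 − 0.627×1 = 10 V.
V_CE = 10 V > 0.2 V confirms active-region operation.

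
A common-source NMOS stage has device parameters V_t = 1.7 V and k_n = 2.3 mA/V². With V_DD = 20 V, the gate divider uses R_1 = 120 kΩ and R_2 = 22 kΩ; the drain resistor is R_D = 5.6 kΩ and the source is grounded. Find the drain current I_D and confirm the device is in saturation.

V_G = V_DD·R_2/(R_1+R_2) = 20×22/142 = 3.1 V. With the source grounded, V_GS = V_G = 3.1 V.
Assume saturation: I_D = (k_n/2)(V_GS − V_t)² = (2.3/2)×(3.1 − 1.7)² = 1.15×1.4² = 2.25 mA.
V_DS = V_DD − I_D·R_D = 20 − 2.25×5.6 = 7.4 V.
Saturation requires V_DS ≥ V_GS − V_t = 1.4 V; 7.4 ≥ 1.4 ✓.

I_D ≈ 2.2 mA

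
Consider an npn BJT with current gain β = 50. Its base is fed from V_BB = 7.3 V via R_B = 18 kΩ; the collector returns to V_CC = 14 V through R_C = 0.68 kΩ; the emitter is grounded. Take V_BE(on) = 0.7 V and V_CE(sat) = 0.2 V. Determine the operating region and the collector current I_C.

active; I_C ≈ 18 mA

Assume active. Base-emitter loop: I_B = (V_BB − V_BE)/R_B = (7.3 − 0.7)/18 = 0.367 mA.
I_C = β·I_B = 50×0.367 = 18.3 mA.
V_CE = V_CC − I_C·R_C = 14 − 18.3×0.68 = 1.53 V > V_CE(sat), so the active-region assumption holds.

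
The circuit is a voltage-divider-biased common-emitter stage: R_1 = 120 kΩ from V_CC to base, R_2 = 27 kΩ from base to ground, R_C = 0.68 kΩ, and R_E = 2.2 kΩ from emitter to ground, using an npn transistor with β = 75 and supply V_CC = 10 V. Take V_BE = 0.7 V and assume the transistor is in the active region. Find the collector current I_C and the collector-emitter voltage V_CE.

Thevenize the base divider: V_Th = V_CC·R_2/(R_1+R_2) = 10×27/147 = 1.84 V, R_Th = R_1‖R_2 = 22 kΩ.
Base-emitter loop: V_Th = I_B·R_Th + V_BE + (β+1)I_B·R_E, so I_B = (1.84 − 0.7) / (22 + 76×2.2) = 0.00601 mA.
I_C = β·I_B = 75×0.00601 = 0.451 mA, and I_E = (β+1)I_B = 0.457 mA.
V_CE = V_CC − I_C·R_C − I_E·R_E = 10 − 0.451×0.68 − 0.457×2.2 = 8.69 V.
V_CE = 8.69 V > 0.2 V confirms active-region operation.

I_C ≈ 0.45 mA, V_CE ≈ 8.7 V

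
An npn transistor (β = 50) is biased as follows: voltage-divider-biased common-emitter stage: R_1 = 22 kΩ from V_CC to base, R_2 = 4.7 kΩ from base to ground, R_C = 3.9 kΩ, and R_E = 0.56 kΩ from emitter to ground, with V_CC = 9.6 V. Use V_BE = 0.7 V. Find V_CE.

V_CE ≈ 2.8 V

Thevenize the base divider: V_Th = V_CC·R_2/(R_1+R_2) = 9.6×4.7/26.7 = 1.69 V, R_Th = R_1‖R_2 = 3.87 kΩ.
Base-emitter loop: V_Th = I_B·R_Th + V_BE + (β+1)I_B·R_E, so I_B = (1.69 − 0.7) / (3.87 + 51×0.56) = 0.0305 mA.
I_C = β·I_B = 50×0.0305 = 1.53 mA, and I_E = (β+1)I_B = 1.56 mA.
V_CE = V_CC − I_C·R_C − I_E·R_E = 9.6 − 1.53×3.9 − 1.56×0.56 = 2.78 V.
V_CE = 2.78 V > 0.2 V confirms active-region operation.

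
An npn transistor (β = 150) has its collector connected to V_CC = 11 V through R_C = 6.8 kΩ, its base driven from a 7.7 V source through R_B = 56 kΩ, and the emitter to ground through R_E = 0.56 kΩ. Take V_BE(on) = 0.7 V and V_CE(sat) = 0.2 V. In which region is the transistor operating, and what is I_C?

saturation; I_C ≈ 1.5 mA

Assume active: I_B = (7.7 − 0.7)/(56 + 151×0.56) = 0.0498 mA, I_C = β·I_B = 7.47 mA.
Then V_CE = 11 − 7.47×6.8 − 7.52×0.56 = -44 V < 0.2 V — the active assumption fails.
Re-solve with V_CE = 0.2 V. KCL at the emitter: V_E/R_E = (V_BB−0.7−V_E)/R_B + (V_CC−0.2−V_E)/R_C, giving V_E = 0.878 V.
I_C = (V_CC − 0.2 − V_E)/R_C = (10.8 − 0.878)/6.8 = 1.46 mA.
Check: I_B = (7 − 0.878)/56 = 0.109 mA, and β·I_B = 16.4 mA > I_C, confirming saturation.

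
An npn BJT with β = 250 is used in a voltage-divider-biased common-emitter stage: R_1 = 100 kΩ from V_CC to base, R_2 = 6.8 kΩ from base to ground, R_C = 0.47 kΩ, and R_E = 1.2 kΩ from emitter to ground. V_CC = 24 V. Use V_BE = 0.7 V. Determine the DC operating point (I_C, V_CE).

Thevenize the base divider: V_Th = V_CC·R_2/(R_1+R_2) = 24×6.8/107 = 1.53 V, R_Th = R_1‖R_2 = 6.37 kΩ.
Base-emitter loop: V_Th = I_B·R_Th + V_BE + (β+1)I_B·R_E, so I_B = (1.53 − 0.7) / (6.37 + 251×1.2) = 0.00269 mA.
I_C = β·I_B = 250×0.00269 = 0.673 mA, and I_E = (β+1)I_B = 0.676 mA.
V_CE = V_CC − I_C·R_C − I_E·R_E = 24 − 0.673×0.47 − 0.676×1.2 = 22.9 V.
V_CE = 22.9 V > 0.2 V confirms active-region operation.

I_C ≈ 0.67 mA, V_CE ≈ 23 V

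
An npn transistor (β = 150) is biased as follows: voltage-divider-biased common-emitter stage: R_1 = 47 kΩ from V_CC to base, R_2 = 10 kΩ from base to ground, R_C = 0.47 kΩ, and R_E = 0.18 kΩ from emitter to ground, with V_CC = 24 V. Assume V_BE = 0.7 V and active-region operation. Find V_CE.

V_CE ≈ 14 V

Thevenize the base divider: V_Th = V_CC·R_2/(R_1+R_2) = 24×10/57 = 4.21 V, R_Th = R_1‖R_2 = 8.25 kΩ.
Base-emitter loop: V_Th = I_B·R_Th + V_BE + (β+1)I_B·R_E, so I_B = (4.21 − 0.7) / (8.25 + 151×0.18) = 0.0991 mA.
I_C = β·I_B = 150×0.0991 = 14.9 mA, and I_E = (β+1)I_B = 15 mA.
V_CE = V_CC − I_C·R_C − I_E·R_E = 24 − 14.9×0.47 − 15×0.18 = 14.3 V.
V_CE = 14.3 V > 0.2 V confirms active-region operation.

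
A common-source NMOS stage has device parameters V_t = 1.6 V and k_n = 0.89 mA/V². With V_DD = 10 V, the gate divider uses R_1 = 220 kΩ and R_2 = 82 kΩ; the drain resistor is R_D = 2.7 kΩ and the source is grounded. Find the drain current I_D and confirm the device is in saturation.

V_G = V_DD·R_2/(R_1+R_2) = 10×82/302 = 2.72 V. With the source grounded, V_GS = V_G = 2.72 V.
Assume saturation: I_D = (k_n/2)(V_GS − V_t)² = (0.89/2)×(2.72 − 1.6)² = 0.445×1.12² = 0.553 mA.
V_DS = V_DD − I_D·R_D = 10 − 0.553×2.7 = 8.51 V.
Saturation requires V_DS ≥ V_GS − V_t = 1.12 V; 8.51 ≥ 1.12 ✓.

I_D ≈ 0.55 mA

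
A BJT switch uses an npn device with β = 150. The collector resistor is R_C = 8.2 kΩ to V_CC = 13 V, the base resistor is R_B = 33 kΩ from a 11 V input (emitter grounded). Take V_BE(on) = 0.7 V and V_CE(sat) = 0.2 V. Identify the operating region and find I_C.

Assume active: I_B = (11 − 0.7)/33 = 0.312 mA, giving I_C = β·I_B = 46.8 mA.
But then V_CE = 13 − 46.8×8.2 = -371 V < V_CE(sat) = 0.2 V — impossible in the active region.
So the transistor is saturated. With V_CE = 0.2 V, I_C = (V_CC − 0.2)/R_C = 12.8/8.2 = 1.56 mA.
Check: β·I_B = 46.8 mA > I_C = 1.56 mA, confirming saturation.

saturation; I_C ≈ 1.6 mA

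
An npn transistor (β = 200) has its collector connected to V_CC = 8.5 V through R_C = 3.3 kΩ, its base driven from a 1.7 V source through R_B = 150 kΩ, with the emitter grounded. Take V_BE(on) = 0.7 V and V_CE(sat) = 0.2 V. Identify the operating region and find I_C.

Assume active. Base-emitter loop: I_B = (V_BB − V_BE)/R_B = (1.7 − 0.7)/150 = 0.00667 mA.
I_C = β·I_B = 200×0.00667 = 1.33 mA.
V_CE = V_CC − I_C·R_C = 8.5 − 1.33×3.3 = 4.1 V > V_CE(sat), so the active-region assumption holds.

active; I_C ≈ 1.3 mA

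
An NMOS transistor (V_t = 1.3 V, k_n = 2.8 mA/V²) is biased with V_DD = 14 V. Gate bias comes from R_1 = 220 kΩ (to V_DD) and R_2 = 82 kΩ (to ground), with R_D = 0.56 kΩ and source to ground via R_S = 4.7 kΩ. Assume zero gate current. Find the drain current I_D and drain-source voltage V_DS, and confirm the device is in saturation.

V_G = V_DD·R_2/(R_1+R_2) = 14×82/302 = 3.8 V.
Assume saturation: I_D = (k_n/2)(V_GS − V_t)² with V_GS = V_G − I_D·R_S = 3.8 − 4.7·I_D.
Substituting gives 30.9·I_D² − 33.9·I_D + 8.76 = 0, with roots I_D = 0.416 or 0.681 mA.
The root I_D = 0.681 mA gives V_GS = 0.603 V ≤ V_t, so take I_D = 0.416 mA.
Then V_GS = 1.85 V and V_DS = V_DD − I_D(R_D+R_S) = 14 − 0.416×5.26 = 11.8 V.
Saturation requires V_DS ≥ V_GS − V_t = 0.545 V; 11.8 ≥ 0.545 ✓.

I_D ≈ 0.42 mA, V_DS ≈ 12 V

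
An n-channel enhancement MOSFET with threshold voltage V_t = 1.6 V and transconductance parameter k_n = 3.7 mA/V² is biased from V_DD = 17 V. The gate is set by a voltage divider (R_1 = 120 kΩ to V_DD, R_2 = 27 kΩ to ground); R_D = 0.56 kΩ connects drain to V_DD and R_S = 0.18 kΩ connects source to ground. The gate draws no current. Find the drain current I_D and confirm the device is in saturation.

I_D ≈ 2.3 mA

V_G = V_DD·R_2/(R_1+R_2) = 17×27/147 = 3.12 V.
Assume saturation: I_D = (k_n/2)(V_GS − V_t)² with V_GS = V_G − I_D·R_S = 3.12 − 0.18·I_D.
Substituting gives 0.0599·I_D² − 2.01·I_D + 4.29 = 0, with roots I_D = 2.28 or 31.3 mA.
The root I_D = 31.3 mA gives V_GS = -2.51 V ≤ V_t, so take I_D = 2.28 mA.
Then V_GS = 2.71 V and V_DS = V_DD − I_D(R_D+R_S) = 17 − 2.28×0.74 = 15.3 V.
Saturation requires V_DS ≥ V_GS − V_t = 1.11 V; 15.3 ≥ 1.11 ✓.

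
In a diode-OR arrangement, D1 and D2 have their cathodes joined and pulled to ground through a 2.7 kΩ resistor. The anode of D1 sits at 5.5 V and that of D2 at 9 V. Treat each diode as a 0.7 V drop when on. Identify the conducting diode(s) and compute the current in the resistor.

Assume both conduct. Then node N would need to be at both 5.5−0.7 = 4.8 V and 9−0.7 = 8.3 V, which is impossible.
Assume only D2 conducts: V_N = 9 − 0.7 = 8.3 V, so I_R = 8.3/2.7 = 3.07 mA.
Check D1: its anode-to-cathode voltage is 5.5 − 8.3 = -2.8 V < 0.7 V, so it is off. The assumption is consistent.

Only D2 conducts; I_R ≈ 3.1 mA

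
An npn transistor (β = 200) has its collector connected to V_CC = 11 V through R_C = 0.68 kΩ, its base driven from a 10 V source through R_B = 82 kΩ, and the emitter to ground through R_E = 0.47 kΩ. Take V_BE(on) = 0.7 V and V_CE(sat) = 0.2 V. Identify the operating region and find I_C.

saturation; I_C ≈ 9.4 mA

Assume active: I_B = (10 − 0.7)/(82 + 201×0.47) = 0.0527 mA, I_C = β·I_B = 10.5 mA.
Then V_CE = 11 − 10.5×0.68 − 10.6×0.47 = -1.15 V < 0.2 V — the active assumption fails.
Re-solve with V_CE = 0.2 V. KCL at the emitter: V_E/R_E = (V_BB−0.7−V_E)/R_B + (V_CC−0.2−V_E)/R_C, giving V_E = 4.43 V.
I_C = (V_CC − 0.2 − V_E)/R_C = (10.8 − 4.43)/0.68 = 9.37 mA.
Check: I_B = (9.3 − 4.43)/82 = 0.0594 mA, and β·I_B = 11.9 mA > I_C, confirming saturation.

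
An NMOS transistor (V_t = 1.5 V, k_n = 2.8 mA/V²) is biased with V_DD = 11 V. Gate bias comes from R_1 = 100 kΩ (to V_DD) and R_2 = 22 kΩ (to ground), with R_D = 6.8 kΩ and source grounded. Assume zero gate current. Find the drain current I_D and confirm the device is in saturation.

V_G = V_DD·R_2/(R_1+R_2) = 11×22/122 = 1.98 V. With the source grounded, V_GS = V_G = 1.98 V.
Assume saturation: I_D = (k_n/2)(V_GS − V_t)² = (2.8/2)×(1.98 − 1.5)² = 1.4×0.484² = 0.327 mA.
V_DS = V_DD − I_D·R_D = 11 − 0.327×6.8 = 8.77 V.
Saturation requires V_DS ≥ V_GS − V_t = 0.484 V; 8.77 ≥ 0.484 ✓.

I_D ≈ 0.33 mA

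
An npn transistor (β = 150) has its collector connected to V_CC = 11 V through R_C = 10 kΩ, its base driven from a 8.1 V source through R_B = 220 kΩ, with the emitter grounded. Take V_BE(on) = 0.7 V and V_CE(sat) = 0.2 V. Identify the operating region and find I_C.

saturation; I_C ≈ 1.1 mA

Assume active: I_B = (8.1 − 0.7)/220 = 0.0336 mA, giving I_C = β·I_B = 5.05 mA.
But then V_CE = 11 − 5.05×10 = -39.5 V < V_CE(sat) = 0.2 V — impossible in the active region.
So the transistor is saturated. With V_CE = 0.2 V, I_C = (V_CC − 0.2)/R_C = 10.8/10 = 1.08 mA.
Check: β·I_B = 5.05 mA > I_C = 1.08 mA, confirming saturation.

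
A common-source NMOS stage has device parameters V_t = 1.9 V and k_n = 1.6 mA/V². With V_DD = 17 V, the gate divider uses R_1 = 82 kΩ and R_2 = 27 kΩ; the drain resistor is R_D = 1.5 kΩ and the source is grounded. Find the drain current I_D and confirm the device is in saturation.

I_D ≈ 4.3 mA

V_G = V_DD·R_2/(R_1+R_2) = 17×27/109 = 4.21 V. With the source grounded, V_GS = V_G = 4.21 V.
Assume saturation: I_D = (k_n/2)(V_GS − V_t)² = (1.6/2)×(4.21 − 1.9)² = 0.8×2.31² = 4.27 mA.
V_DS = V_DD − I_D·R_D = 17 − 4.27×1.5 = 10.6 V.
Saturation requires V_DS ≥ V_GS − V_t = 2.31 V; 10.6 ≥ 2.31 ✓.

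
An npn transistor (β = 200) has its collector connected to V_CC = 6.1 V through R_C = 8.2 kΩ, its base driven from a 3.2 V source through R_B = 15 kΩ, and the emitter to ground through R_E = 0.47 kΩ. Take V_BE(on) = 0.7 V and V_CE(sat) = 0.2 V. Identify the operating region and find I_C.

Assume active: I_B = (3.2 − 0.7)/(15 + 201×0.47) = 0.0228 mA, I_C = β·I_B = 4.57 mA.
Then V_CE = 6.1 − 4.57×8.2 − 4.59×0.47 = -33.5 V < 0.2 V — the active assumption fails.
Re-solve with V_CE = 0.2 V. KCL at the emitter: V_E/R_E = (V_BB−0.7−V_E)/R_B + (V_CC−0.2−V_E)/R_C, giving V_E = 0.383 V.
I_C = (V_CC − 0.2 − V_E)/R_C = (5.9 − 0.383)/8.2 = 0.673 mA.
Check: I_B = (2.5 − 0.383)/15 = 0.141 mA, and β·I_B = 28.2 mA > I_C, confirming saturation.

saturation; I_C ≈ 0.67 mA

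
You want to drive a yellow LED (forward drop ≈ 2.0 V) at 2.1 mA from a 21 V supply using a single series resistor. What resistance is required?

R ≈ 9 kΩ

The resistor drops V_S − V_D = 21 − 2.0 = 19 V at 2.1 mA.
R = 19 V / 2.1 mA = 9.05 kΩ.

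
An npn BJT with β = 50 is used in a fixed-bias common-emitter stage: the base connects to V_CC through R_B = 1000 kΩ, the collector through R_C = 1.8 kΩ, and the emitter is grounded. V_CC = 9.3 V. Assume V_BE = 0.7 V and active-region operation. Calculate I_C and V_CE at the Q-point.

Base loop: V_CC = I_B·R_B + V_BE, so I_B = (9.3 − 0.7)/1000 kΩ = 0.0086 mA.
In the active region I_C = β·I_B = 50 × 0.0086 = 0.43 mA.
Collector loop: V_CE = V_CC − I_C·R_C = 9.3 − 0.43×1.8 = 8.53 V.
Since V_CE = 8.53 V > V_CE(sat) ≈ 0.2 V, the transistor is in the active region as assumed.

I_C ≈ 0.43 mA, V_CE ≈ 8.5 V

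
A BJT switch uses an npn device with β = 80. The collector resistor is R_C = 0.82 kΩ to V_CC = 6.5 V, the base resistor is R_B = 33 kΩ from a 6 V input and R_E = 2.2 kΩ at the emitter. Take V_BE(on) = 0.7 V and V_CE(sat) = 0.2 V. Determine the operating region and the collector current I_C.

Assume active. Base-emitter loop: I_B = (V_BB − V_BE)/(R_B + (β+1)R_E) = (6 − 0.7)/(33 + 81×2.2) = 0.0251 mA.
I_C = β·I_B = 80×0.0251 = 2.01 mA.
V_CE = V_CC − I_C·R_C − I_E·R_E = 6.5 − 2.01×0.82 − 2.03×2.2 = 0.382 V > V_CE(sat), so the active-region assumption holds.

active; I_C ≈ 2 mA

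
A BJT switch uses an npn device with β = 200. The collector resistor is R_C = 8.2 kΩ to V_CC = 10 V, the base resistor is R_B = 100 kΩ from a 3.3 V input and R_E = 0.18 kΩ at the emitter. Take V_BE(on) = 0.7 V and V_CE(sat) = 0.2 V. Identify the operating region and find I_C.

saturation; I_C ≈ 1.2 mA

Assume active: I_B = (3.3 − 0.7)/(100 + 201×0.18) = 0.0191 mA, I_C = β·I_B = 3.82 mA.
Then V_CE = 10 − 3.82×8.2 − 3.84×0.18 = -22 V < 0.2 V — the active assumption fails.
Re-solve with V_CE = 0.2 V. KCL at the emitter: V_E/R_E = (V_BB−0.7−V_E)/R_B + (V_CC−0.2−V_E)/R_C, giving V_E = 0.215 V.
I_C = (V_CC − 0.2 − V_E)/R_C = (9.8 − 0.215)/8.2 = 1.17 mA.
Check: I_B = (2.6 − 0.215)/100 = 0.0239 mA, and β·I_B = 4.77 mA > I_C, confirming saturation.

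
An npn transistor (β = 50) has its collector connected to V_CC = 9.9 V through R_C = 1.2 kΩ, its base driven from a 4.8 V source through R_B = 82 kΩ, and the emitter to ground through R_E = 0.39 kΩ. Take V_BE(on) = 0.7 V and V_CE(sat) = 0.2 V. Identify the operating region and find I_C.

active; I_C ≈ 2 mA

Assume active. Base-emitter loop: I_B = (V_BB − V_BE)/(R_B + (β+1)R_E) = (4.8 − 0.7)/(82 + 51×0.39) = 0.0402 mA.
I_C = β·I_B = 50×0.0402 = 2.01 mA.
V_CE = V_CC − I_C·R_C − I_E·R_E = 9.9 − 2.01×1.2 − 2.05×0.39 = 6.69 V > V_CE(sat), so the active-region assumption holds.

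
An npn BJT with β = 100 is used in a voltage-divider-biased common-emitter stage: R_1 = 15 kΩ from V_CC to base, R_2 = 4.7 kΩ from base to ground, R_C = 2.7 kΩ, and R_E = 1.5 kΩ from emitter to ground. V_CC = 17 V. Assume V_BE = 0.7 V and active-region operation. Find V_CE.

V_CE ≈ 7.9 V

Thevenize the base divider: V_Th = V_CC·R_2/(R_1+R_2) = 17×4.7/19.7 = 4.06 V, R_Th = R_1‖R_2 = 3.58 kΩ.
Base-emitter loop: V_Th = I_B·R_Th + V_BE + (β+1)I_B·R_E, so I_B = (4.06 − 0.7) / (3.58 + 101×1.5) = 0.0216 mA.
I_C = β·I_B = 100×0.0216 = 2.16 mA, and I_E = (β+1)I_B = 2.19 mA.
V_CE = V_CC − I_C·R_C − I_E·R_E = 17 − 2.16×2.7 − 2.19×1.5 = 7.88 V.
V_CE = 7.88 V > 0.2 V confirms active-region operation.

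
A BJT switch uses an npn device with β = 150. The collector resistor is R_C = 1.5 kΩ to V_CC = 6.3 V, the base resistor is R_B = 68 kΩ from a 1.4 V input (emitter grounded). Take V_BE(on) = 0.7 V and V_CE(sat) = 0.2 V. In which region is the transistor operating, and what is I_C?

active; I_C ≈ 1.5 mA

Assume active. Base-emitter loop: I_B = (V_BB − V_BE)/R_B = (1.4 − 0.7)/68 = 0.0103 mA.
I_C = β·I_B = 150×0.0103 = 1.54 mA.
V_CE = V_CC − I_C·R_C = 6.3 − 1.54×1.5 = 3.98 V > V_CE(sat), so the active-region assumption holds.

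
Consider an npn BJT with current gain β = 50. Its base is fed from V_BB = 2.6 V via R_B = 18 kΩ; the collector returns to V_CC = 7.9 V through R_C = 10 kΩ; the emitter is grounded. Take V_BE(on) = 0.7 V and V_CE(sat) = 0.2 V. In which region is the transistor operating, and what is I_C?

Assume active: I_B = (2.6 − 0.7)/18 = 0.106 mA, giving I_C = β·I_B = 5.28 mA.
But then V_CE = 7.9 − 5.28×10 = -44.9 V < V_CE(sat) = 0.2 V — impossible in the active region.
So the transistor is saturated. With V_CE = 0.2 V, I_C = (V_CC − 0.2)/R_C = 7.7/10 = 0.77 mA.
Check: β·I_B = 5.28 mA > I_C = 0.77 mA, confirming saturation.

saturation; I_C ≈ 0.77 mA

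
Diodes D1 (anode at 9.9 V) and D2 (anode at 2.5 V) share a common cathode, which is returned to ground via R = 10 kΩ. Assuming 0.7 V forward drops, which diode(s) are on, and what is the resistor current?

Only D1 conducts; I_R ≈ 0.92 mA

Assume both conduct. Then node N would need to be at both 9.9−0.7 = 9.2 V and 2.5−0.7 = 1.8 V, which is impossible.
Assume only D1 conducts: V_N = 9.9 − 0.7 = 9.2 V, so I_R = 9.2/10 = 0.92 mA.
Check D2: its anode-to-cathode voltage is 2.5 − 9.2 = -6.7 V < 0.7 V, so it is off. The assumption is consistent.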